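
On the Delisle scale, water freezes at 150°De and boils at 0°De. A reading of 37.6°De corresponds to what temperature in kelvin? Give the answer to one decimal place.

Linear interpolation between the fixed points: C = (37.6 - 150) × 100 / (0 - 150) = 74.9333°C.
Then 74.9333 + 273.15 = 348.1 K.

348.1 K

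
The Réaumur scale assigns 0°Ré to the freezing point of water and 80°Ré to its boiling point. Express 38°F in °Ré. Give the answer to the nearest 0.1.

2.7°Ré

First in Celsius: (38 - 32) × 5/9 = 3.3333°C.
Linearly onto the Réaumur scale: 0 + (3.3333 / 100) × (80 - 0) = 2.7°Ré.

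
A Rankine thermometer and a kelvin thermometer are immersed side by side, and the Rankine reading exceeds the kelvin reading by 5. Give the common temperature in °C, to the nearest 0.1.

-266.9°C

Let x be the Rankine reading; then the kelvin reading is 5/9·x.
(5/9·x) - x = -5  ⇒  (-4/9)·x = -5  ⇒  x = 11.2500°R.
In Celsius: (11.25 - 491.67) × 5/9 = -266.9°C.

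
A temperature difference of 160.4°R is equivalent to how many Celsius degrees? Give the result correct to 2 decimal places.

89.11°C

For a temperature interval the offset drops out; only the factor 5/9 applies.
160.4 × 5/9 = 89.11.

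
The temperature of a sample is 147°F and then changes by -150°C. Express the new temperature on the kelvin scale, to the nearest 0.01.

187.04 K

Initial temperature in Celsius: (147 - 32) × 5/9 = 63.8889°C.
Final Celsius temperature: 63.8889 - 150.0000 = -86.1111°C.
In kelvin: -86.1111 + 273.15 = 187.04 K.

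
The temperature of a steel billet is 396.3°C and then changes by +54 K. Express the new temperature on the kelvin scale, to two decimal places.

723.45 K

The 54 K change is an interval; Kelvin and Celsius degrees are the same size, so ΔC = +54°C.
Final Celsius temperature: 396.3000 + 54.0000 = 450.3000°C.
In kelvin: 450.3000 + 273.15 = 723.45 K.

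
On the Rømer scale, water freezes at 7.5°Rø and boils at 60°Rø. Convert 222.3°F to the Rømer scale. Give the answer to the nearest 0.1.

First in Celsius: (222.3 - 32) × 5/9 = 105.7222°C.
Linearly onto the Rømer scale: 7.5 + (105.7222 / 100) × (60 - 7.5) = 63.0°Rø.

63.0°Rø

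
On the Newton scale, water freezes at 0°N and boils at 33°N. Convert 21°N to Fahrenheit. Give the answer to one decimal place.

Linear interpolation between the fixed points: C = (21 - 0) × 100 / (33 - 0) = 63.6364°C.
Then 63.6364 × 1.8 + 32 = 146.5°F.

146.5°F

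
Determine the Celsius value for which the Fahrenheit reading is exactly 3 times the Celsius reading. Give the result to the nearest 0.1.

26.7°C

Let C be the Celsius reading. The Fahrenheit reading is F = 1.8·C + 32.
Require F = 3·C: 1.8·C + 32 = 3·C.
(-1.2)·C = -32  ⇒  C = 26.7.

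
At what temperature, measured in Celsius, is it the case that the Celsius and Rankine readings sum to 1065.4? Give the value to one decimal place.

Let C be the Celsius reading. The Rankine reading is R = 1.8·C + 491.67.
Require C + R = 1065.4: (2.8)·C + 491.67 = 1065.4.
C = (1065.4 - 491.67) / (2.8) = 204.9.

204.9°C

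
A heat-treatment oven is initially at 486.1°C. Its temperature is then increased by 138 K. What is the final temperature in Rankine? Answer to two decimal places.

The 138 K change is an interval; Kelvin and Celsius degrees are the same size, so ΔC = +138°C.
Final Celsius temperature: 486.1000 + 138.0000 = 624.1000°C.
In Rankine: 624.1000 × 1.8 + 491.67 = 1615.05°R.

1615.05°R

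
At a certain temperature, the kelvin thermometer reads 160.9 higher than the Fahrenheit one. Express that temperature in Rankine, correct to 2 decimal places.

Let x be the Fahrenheit reading; then the kelvin reading is 5/9·x + 255.372.
(5/9·x + 255.372) - x = 160.9  ⇒  (-4/9)·x = -94.4722  ⇒  x = 212.5625°F.
In Celsius: (212.5625 - 32) × 5/9 = 100.3125°C.
In Rankine: 100.3125 × 1.8 + 491.67 = 672.23°R.

672.23°R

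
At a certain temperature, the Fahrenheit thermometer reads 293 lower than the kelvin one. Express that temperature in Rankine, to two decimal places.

Let x be the kelvin reading; then the Fahrenheit reading is 1.8·x - 459.67.
(1.8·x - 459.67) - x = -293  ⇒  (0.8)·x = 166.67  ⇒  x = 208.3375 K.
In Celsius: 208.3375 - 273.15 = -64.8125°C.
In Rankine: -64.8125 × 1.8 + 491.67 = 375.01°R.

375.01°R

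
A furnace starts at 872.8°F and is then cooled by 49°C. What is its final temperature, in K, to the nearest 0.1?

691.3 K

Initial temperature in Celsius: (872.8 - 32) × 5/9 = 467.1111°C.
Final Celsius temperature: 467.1111 - 49.0000 = 418.1111°C.
In kelvin: 418.1111 + 273.15 = 691.3 K.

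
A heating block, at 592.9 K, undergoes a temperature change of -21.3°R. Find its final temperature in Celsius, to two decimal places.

Initial temperature in Celsius: 592.9 - 273.15 = 319.7500°C.
The 21.3°R change is an interval, so only the factor 5/9 applies: -21.3 × 5/9 = -11.8333°C.
Final Celsius temperature: 319.7500 - 11.8333 = 307.9167°C.

307.92°C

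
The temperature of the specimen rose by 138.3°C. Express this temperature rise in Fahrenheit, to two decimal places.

Only the scale ratio 1.8 matters for a change in temperature.
138.3 × 1.8 = 248.94.

248.94°F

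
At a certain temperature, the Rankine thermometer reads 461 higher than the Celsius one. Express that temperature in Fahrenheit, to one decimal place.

-37.0°F

Let x be the Celsius reading; then the Rankine reading is 1.8·x + 491.67.
(1.8·x + 491.67) - x = 461  ⇒  (0.8)·x = -30.67  ⇒  x = -38.3375°C.
In Fahrenheit: -38.3375 × 1.8 + 32 = -37.0°F.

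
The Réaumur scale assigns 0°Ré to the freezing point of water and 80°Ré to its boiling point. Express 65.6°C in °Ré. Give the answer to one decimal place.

Linearly onto the Réaumur scale: 0 + (65.6000 / 100) × (80 - 0) = 52.5°Ré.

52.5°Ré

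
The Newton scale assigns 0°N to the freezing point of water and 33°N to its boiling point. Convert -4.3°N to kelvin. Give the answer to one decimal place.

Linear interpolation between the fixed points: C = (-4.3 - 0) × 100 / (33 - 0) = -13.0303°C.
Then -13.0303 + 273.15 = 260.1 K.

260.1 K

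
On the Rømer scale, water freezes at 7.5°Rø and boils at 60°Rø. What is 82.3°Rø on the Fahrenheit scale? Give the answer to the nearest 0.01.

288.46°F

Linear interpolation between the fixed points: C = (82.3 - 7.5) × 100 / (60 - 7.5) = 142.4762°C.
Then 142.4762 × 1.8 + 32 = 288.46°F.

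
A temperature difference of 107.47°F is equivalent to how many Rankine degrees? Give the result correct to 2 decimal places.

Fahrenheit and Rankine degrees are the same size, so the interval is unchanged: 107.47.

107.47°R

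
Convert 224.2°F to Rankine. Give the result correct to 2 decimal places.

In Celsius: (224.2 - 32) × 5/9 = 106.7778°C.
In Rankine: 106.7778 × 1.8 + 491.67 = 683.87°R.

683.87°R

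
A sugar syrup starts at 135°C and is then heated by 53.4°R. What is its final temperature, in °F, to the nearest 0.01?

328.40°F

The 53.4°R change is an interval, so only the factor 5/9 applies: +53.4 × 5/9 = +29.6667°C.
Final Celsius temperature: 135.0000 + 29.6667 = 164.6667°C.
In Fahrenheit: 164.6667 × 1.8 + 32 = 328.40°F.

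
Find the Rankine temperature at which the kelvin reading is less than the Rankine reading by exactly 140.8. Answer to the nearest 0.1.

Let R be the Rankine reading. The kelvin reading is K = 5/9·R.
Require K - R = -140.8: (-4/9)·R = -140.8.
R = (-140.8) / (-4/9) = 316.8.

316.8°R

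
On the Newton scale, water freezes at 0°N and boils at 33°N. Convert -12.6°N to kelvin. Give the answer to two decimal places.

Linear interpolation between the fixed points: C = (-12.6 - 0) × 100 / (33 - 0) = -38.1818°C.
Then -38.1818 + 273.15 = 234.97 K.

234.97 K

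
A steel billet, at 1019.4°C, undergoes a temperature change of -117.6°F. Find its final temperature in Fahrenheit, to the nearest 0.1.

1749.3°F

The 117.6°F change is an interval, so only the factor 5/9 applies: -117.6 × 5/9 = -65.3333°C.
Final Celsius temperature: 1019.4000 - 65.3333 = 954.0667°C.
In Fahrenheit: 954.0667 × 1.8 + 32 = 1749.3°F.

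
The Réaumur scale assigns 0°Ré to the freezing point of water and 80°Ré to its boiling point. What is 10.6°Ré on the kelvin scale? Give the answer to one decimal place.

Linear interpolation between the fixed points: C = (10.6 - 0) × 100 / (80 - 0) = 13.2500°C.
Then 13.2500 + 273.15 = 286.4 K.

286.4 K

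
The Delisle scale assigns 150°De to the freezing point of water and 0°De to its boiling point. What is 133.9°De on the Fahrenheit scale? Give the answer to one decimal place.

Linear interpolation between the fixed points: C = (133.9 - 150) × 100 / (0 - 150) = 10.7333°C.
Then 10.7333 × 1.8 + 32 = 51.3°F.

51.3°F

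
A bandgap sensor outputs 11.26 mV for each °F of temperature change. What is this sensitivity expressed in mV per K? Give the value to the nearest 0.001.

The quantity depends on a temperature interval, so only the ratio of degree sizes applies; the offset between the scales is irrelevant.
A change of 1 K is a change of 1.8°F, so per K the value is 11.26 × 1.8 = 20.268.

20.268 mV per K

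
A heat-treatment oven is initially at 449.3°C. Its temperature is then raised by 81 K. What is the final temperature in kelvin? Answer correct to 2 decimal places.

The 81 K change is an interval; Kelvin and Celsius degrees are the same size, so ΔC = +81°C.
Final Celsius temperature: 449.3000 + 81.0000 = 530.3000°C.
In kelvin: 530.3000 + 273.15 = 803.45 K.

803.45 K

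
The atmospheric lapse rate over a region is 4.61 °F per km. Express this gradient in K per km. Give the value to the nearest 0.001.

The quantity depends on a temperature interval, so only the ratio of degree sizes applies; the offset between the scales is irrelevant.
A change of 1°F is a change of 5/9 K, so 4.61 × 5/9 = 2.561.

2.561 K/km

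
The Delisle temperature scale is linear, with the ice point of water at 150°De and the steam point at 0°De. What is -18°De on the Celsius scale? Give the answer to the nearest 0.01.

Linear interpolation between the fixed points: C = (-18 - 150) × 100 / (0 - 150) = 112.0000°C.

112.00°C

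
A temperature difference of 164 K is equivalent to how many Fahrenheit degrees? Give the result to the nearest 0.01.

An interval of 1 K corresponds to 1.8°F.
164 × 1.8 = 295.20.

295.20°F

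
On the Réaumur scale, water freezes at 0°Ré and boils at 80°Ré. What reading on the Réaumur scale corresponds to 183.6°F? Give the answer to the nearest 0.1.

67.4°Ré

First in Celsius: (183.6 - 32) × 5/9 = 84.2222°C.
Linearly onto the Réaumur scale: 0 + (84.2222 / 100) × (80 - 0) = 67.4°Ré.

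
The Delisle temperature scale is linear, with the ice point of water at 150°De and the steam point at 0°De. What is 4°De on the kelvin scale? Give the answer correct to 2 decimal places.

Linear interpolation between the fixed points: C = (4 - 150) × 100 / (0 - 150) = 97.3333°C.
Then 97.3333 + 273.15 = 370.48 K.

370.48 K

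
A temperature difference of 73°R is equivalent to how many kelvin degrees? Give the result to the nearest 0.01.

Only the scale ratio 5/9 matters for a change in temperature.
73 × 5/9 = 40.56.

40.56 K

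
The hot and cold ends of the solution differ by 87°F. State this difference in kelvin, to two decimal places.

For a temperature interval the offset drops out; only the factor 5/9 applies.
87 × 5/9 = 48.33.

48.33 K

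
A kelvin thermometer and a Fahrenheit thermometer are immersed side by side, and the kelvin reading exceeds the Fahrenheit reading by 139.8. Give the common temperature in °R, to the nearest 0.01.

Let x be the kelvin reading; then the Fahrenheit reading is 1.8·x - 459.67.
(1.8·x - 459.67) - x = -139.8  ⇒  (0.8)·x = 319.87  ⇒  x = 399.8375 K.
In Celsius: 399.8375 - 273.15 = 126.6875°C.
In Rankine: 126.6875 × 1.8 + 491.67 = 719.71°R.

719.71°R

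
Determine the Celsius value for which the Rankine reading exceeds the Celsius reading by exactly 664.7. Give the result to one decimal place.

Let C be the Celsius reading. The Rankine reading is R = 1.8·C + 491.67.
Require R - C = 664.7: (0.8)·C + 491.67 = 664.7.
C = (664.7 - 491.67) / (0.8) = 216.3.

216.3°C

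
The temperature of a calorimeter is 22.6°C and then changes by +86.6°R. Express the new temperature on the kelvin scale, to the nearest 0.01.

The 86.6°R change is an interval, so only the factor 5/9 applies: +86.6 × 5/9 = +48.1111°C.
Final Celsius temperature: 22.6000 + 48.1111 = 70.7111°C.
In kelvin: 70.7111 + 273.15 = 343.86 K.

343.86 K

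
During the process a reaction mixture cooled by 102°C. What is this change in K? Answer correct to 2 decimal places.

102.00 K

Celsius and kelvin degrees are the same size, so the interval is unchanged: 102.00.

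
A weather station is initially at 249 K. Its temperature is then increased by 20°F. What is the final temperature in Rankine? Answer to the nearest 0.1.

Initial temperature in Celsius: 249 - 273.15 = -24.1500°C.
The 20°F change is an interval, so only the factor 5/9 applies: +20 × 5/9 = +11.1111°C.
Final Celsius temperature: -24.1500 + 11.1111 = -13.0389°C.
In Rankine: -13.0389 × 1.8 + 491.67 = 468.2°R.

468.2°R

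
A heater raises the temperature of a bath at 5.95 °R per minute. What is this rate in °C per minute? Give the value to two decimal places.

3.31 °C/minute

Since only a temperature interval is involved, the additive offset between the scales drops out.
A change of 1°R is a change of 5/9°C, so 5.95 × 5/9 = 3.31.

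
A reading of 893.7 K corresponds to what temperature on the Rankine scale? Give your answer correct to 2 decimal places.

1608.66°R

In Celsius: 893.7 - 273.15 = 620.5500°C.
In Rankine: 620.5500 × 1.8 + 491.67 = 1608.66°R.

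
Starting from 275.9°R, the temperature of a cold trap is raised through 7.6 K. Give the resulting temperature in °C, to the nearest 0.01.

Initial temperature in Celsius: (275.9 - 491.67) × 5/9 = -119.8722°C.
The 7.6 K change is an interval; Kelvin and Celsius degrees are the same size, so ΔC = +7.6°C.
Final Celsius temperature: -119.8722 + 7.6000 = -112.2722°C.

-112.27°C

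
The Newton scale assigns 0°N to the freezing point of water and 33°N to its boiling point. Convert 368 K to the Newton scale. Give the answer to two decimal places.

31.30°N

First in Celsius: 368 - 273.15 = 94.8500°C.
Linearly onto the Newton scale: 0 + (94.8500 / 100) × (33 - 0) = 31.30°N.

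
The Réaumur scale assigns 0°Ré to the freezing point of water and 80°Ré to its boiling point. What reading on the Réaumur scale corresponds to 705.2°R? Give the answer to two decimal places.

First in Celsius: (705.2 - 491.67) × 5/9 = 118.6278°C.
Linearly onto the Réaumur scale: 0 + (118.6278 / 100) × (80 - 0) = 94.90°Ré.

94.90°Ré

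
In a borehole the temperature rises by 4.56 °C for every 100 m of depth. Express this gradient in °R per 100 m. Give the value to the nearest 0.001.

Since only a temperature interval is involved, the additive offset between the scales drops out.
A change of 1°C is a change of 1.8°R, so 4.56 × 1.8 = 8.208.

8.208 °R/100 m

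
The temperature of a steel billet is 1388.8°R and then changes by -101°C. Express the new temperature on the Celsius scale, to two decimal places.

397.41°C

Initial temperature in Celsius: (1388.8 - 491.67) × 5/9 = 498.4056°C.
Final Celsius temperature: 498.4056 - 101.0000 = 397.4056°C.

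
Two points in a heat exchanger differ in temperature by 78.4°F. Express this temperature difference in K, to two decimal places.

43.56 K

An interval of 1°F corresponds to 5/9 K.
78.4 × 5/9 = 43.56.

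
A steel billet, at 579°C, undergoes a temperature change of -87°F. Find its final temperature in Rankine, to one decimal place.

1446.9°R

The 87°F change is an interval, so only the factor 5/9 applies: -87 × 5/9 = -48.3333°C.
Final Celsius temperature: 579.0000 - 48.3333 = 530.6667°C.
In Rankine: 530.6667 × 1.8 + 491.67 = 1446.9°R.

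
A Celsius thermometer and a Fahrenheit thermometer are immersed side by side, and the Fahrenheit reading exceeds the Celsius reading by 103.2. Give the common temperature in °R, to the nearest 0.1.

Let x be the Celsius reading; then the Fahrenheit reading is 1.8·x + 32.
(1.8·x + 32) - x = 103.2  ⇒  (0.8)·x = 71.2  ⇒  x = 89.0000°C.
In Rankine: 89.0000 × 1.8 + 491.67 = 651.9°R.

651.9°R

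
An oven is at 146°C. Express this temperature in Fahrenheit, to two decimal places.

In Fahrenheit: 146.0000 × 1.8 + 32 = 294.80°F.

294.80°F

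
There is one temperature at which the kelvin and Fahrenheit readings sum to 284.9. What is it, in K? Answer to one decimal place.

265.9 K

Let K be the kelvin reading. The Fahrenheit reading is F = 1.8·K - 459.67.
Require K + F = 284.9: (2.8)·K - 459.67 = 284.9.
K = (284.9 + 459.67) / (2.8) = 265.9.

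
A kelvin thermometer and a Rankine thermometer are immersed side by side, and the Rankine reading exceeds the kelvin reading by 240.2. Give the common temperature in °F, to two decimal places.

80.78°F

Let x be the kelvin reading; then the Rankine reading is 1.8·x.
(1.8·x) - x = 240.2  ⇒  (0.8)·x = 240.2  ⇒  x = 300.2500 K.
In Celsius: 300.25 - 273.15 = 27.1000°C.
In Fahrenheit: 27.1000 × 1.8 + 32 = 80.78°F.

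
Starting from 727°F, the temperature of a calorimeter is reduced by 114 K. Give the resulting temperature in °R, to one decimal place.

981.5°R

Initial temperature in Celsius: (727 - 32) × 5/9 = 386.1111°C.
The 114 K change is an interval; Kelvin and Celsius degrees are the same size, so ΔC = -114°C.
Final Celsius temperature: 386.1111 - 114.0000 = 272.1111°C.
In Rankine: 272.1111 × 1.8 + 491.67 = 981.5°R.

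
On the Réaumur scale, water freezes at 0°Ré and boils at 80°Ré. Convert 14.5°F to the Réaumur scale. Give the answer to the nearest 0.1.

First in Celsius: (14.5 - 32) × 5/9 = -9.7222°C.
Linearly onto the Réaumur scale: 0 + (-9.7222 / 100) × (80 - 0) = -7.8°Ré.

-7.8°Ré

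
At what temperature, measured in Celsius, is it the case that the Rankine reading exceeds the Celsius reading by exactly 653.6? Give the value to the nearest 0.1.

Let C be the Celsius reading. The Rankine reading is R = 1.8·C + 491.67.
Require R - C = 653.6: (0.8)·C + 491.67 = 653.6.
C = (653.6 - 491.67) / (0.8) = 202.4.

202.4°C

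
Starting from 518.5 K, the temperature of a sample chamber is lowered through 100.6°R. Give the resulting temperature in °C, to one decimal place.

Initial temperature in Celsius: 518.5 - 273.15 = 245.3500°C.
The 100.6°R change is an interval, so only the factor 5/9 applies: -100.6 × 5/9 = -55.8889°C.
Final Celsius temperature: 245.3500 - 55.8889 = 189.4611°C.

189.5°C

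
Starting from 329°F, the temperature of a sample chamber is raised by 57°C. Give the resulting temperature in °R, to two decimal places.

891.27°R

Initial temperature in Celsius: (329 - 32) × 5/9 = 165.0000°C.
Final Celsius temperature: 165.0000 + 57.0000 = 222.0000°C.
In Rankine: 222.0000 × 1.8 + 491.67 = 891.27°R.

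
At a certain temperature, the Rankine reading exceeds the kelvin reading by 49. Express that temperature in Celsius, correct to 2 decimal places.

-211.90°C

Let x be the Rankine reading; then the kelvin reading is 5/9·x.
(5/9·x) - x = -49  ⇒  (-4/9)·x = -49  ⇒  x = 110.2500°R.
In Celsius: (110.25 - 491.67) × 5/9 = -211.90°C.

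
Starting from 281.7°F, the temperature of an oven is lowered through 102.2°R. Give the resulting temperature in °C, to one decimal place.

Initial temperature in Celsius: (281.7 - 32) × 5/9 = 138.7222°C.
The 102.2°R change is an interval, so only the factor 5/9 applies: -102.2 × 5/9 = -56.7778°C.
Final Celsius temperature: 138.7222 - 56.7778 = 81.9444°C.

81.9°C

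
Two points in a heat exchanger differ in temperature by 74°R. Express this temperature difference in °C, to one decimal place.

For a temperature interval the offset drops out; only the factor 5/9 applies.
74 × 5/9 = 41.1.

41.1°C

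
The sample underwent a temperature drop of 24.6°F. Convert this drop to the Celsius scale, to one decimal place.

13.7°C

An interval of 1°F corresponds to 5/9°C.
24.6 × 5/9 = 13.7.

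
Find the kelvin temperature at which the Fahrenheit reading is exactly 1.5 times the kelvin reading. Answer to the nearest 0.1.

1532.2 K

Let K be the kelvin reading. The Fahrenheit reading is F = 1.8·K - 459.67.
Require F = 1.5·K: 1.8·K - 459.67 = 1.5·K.
(0.3)·K = 459.67  ⇒  K = 1532.2.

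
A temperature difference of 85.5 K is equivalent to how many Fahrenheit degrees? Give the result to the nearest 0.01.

Only the scale ratio 1.8 matters for a change in temperature.
85.5 × 1.8 = 153.90.

153.90°F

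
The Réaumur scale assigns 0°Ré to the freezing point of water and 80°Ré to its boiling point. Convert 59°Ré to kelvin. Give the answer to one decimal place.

346.9 K

Linear interpolation between the fixed points: C = (59 - 0) × 100 / (80 - 0) = 73.7500°C.
Then 73.7500 + 273.15 = 346.9 K.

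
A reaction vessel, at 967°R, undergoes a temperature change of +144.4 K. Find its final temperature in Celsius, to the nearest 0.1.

Initial temperature in Celsius: (967 - 491.67) × 5/9 = 264.0722°C.
The 144.4 K change is an interval; Kelvin and Celsius degrees are the same size, so ΔC = +144.4°C.
Final Celsius temperature: 264.0722 + 144.4000 = 408.4722°C.

408.5°C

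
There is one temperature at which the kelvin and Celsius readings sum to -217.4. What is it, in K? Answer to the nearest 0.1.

Let K be the kelvin reading. The Celsius reading is C = 1·K - 273.15.
Require K + C = -217.4: (2)·K - 273.15 = -217.4.
K = (-217.4 + 273.15) / (2) = 27.9.

27.9 K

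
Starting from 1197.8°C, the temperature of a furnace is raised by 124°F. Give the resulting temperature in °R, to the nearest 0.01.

2771.71°R

The 124°F change is an interval, so only the factor 5/9 applies: +124 × 5/9 = +68.8889°C.
Final Celsius temperature: 1197.8000 + 68.8889 = 1266.6889°C.
In Rankine: 1266.6889 × 1.8 + 491.67 = 2771.71°R.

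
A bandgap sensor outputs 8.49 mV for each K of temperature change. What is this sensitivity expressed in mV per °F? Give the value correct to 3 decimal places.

Since only a temperature interval is involved, the additive offset between the scales drops out.
A change of 1°F is a change of 5/9 K, so per °F the value is 8.49 × 5/9 = 4.717.

4.717 mV per °F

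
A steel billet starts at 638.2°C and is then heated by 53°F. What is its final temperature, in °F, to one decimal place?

1233.8°F

The 53°F change is an interval, so only the factor 5/9 applies: +53 × 5/9 = +29.4444°C.
Final Celsius temperature: 638.2000 + 29.4444 = 667.6444°C.
In Fahrenheit: 667.6444 × 1.8 + 32 = 1233.8°F.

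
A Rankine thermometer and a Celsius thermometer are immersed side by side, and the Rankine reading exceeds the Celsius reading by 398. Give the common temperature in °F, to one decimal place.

-178.8°F

Let x be the Rankine reading; then the Celsius reading is 5/9·x - 273.15.
(5/9·x - 273.15) - x = -398  ⇒  (-4/9)·x = -124.85  ⇒  x = 280.9125°R.
In Celsius: (280.9125 - 491.67) × 5/9 = -117.0875°C.
In Fahrenheit: -117.0875 × 1.8 + 32 = -178.8°F.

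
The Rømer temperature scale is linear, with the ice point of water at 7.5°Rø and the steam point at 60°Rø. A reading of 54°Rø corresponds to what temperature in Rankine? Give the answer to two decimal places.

Linear interpolation between the fixed points: C = (54 - 7.5) × 100 / (60 - 7.5) = 88.5714°C.
Then 88.5714 × 1.8 + 491.67 = 651.10°R.

651.10°R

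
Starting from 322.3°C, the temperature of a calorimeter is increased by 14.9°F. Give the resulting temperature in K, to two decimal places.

The 14.9°F change is an interval, so only the factor 5/9 applies: +14.9 × 5/9 = +8.2778°C.
Final Celsius temperature: 322.3000 + 8.2778 = 330.5778°C.
In kelvin: 330.5778 + 273.15 = 603.73 K.

603.73 K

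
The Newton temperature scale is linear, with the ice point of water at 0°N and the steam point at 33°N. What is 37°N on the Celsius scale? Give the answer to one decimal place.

Linear interpolation between the fixed points: C = (37 - 0) × 100 / (33 - 0) = 112.1212°C.

112.1°C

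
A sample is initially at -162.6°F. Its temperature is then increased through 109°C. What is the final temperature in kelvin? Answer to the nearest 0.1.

Initial temperature in Celsius: (-162.6 - 32) × 5/9 = -108.1111°C.
Final Celsius temperature: -108.1111 + 109.0000 = 0.8889°C.
In kelvin: 0.8889 + 273.15 = 274.0 K.

274.0 K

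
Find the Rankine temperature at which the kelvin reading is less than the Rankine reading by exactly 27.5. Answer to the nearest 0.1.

61.9°R

Let R be the Rankine reading. The kelvin reading is K = 5/9·R.
Require K - R = -27.5: (-4/9)·R = -27.5.
R = (-27.5) / (-4/9) = 61.9.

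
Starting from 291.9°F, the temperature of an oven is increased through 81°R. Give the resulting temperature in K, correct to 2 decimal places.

462.54 K

Initial temperature in Celsius: (291.9 - 32) × 5/9 = 144.3889°C.
The 81°R change is an interval, so only the factor 5/9 applies: +81 × 5/9 = +45.0000°C.
Final Celsius temperature: 144.3889 + 45.0000 = 189.3889°C.
In kelvin: 189.3889 + 273.15 = 462.54 K.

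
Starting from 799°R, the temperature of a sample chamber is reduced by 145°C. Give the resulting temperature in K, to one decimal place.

298.9 K

Initial temperature in Celsius: (799 - 491.67) × 5/9 = 170.7389°C.
Final Celsius temperature: 170.7389 - 145.0000 = 25.7389°C.
In kelvin: 25.7389 + 273.15 = 298.9 K.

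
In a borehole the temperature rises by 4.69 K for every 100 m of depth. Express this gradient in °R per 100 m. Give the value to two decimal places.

Since only a temperature interval is involved, the additive offset between the scales drops out.
A change of 1 K is a change of 1.8°R, so 4.69 × 1.8 = 8.44.

8.44 °R/100 m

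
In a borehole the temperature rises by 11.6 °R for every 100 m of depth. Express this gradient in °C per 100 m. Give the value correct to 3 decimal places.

Since only a temperature interval is involved, the additive offset between the scales drops out.
A change of 1°R is a change of 5/9°C, so 11.6 × 5/9 = 6.444.

6.444 °C/100 m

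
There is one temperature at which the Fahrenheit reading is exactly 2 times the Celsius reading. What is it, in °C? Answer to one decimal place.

160.0°C

Let C be the Celsius reading. The Fahrenheit reading is F = 1.8·C + 32.
Require F = 2·C: 1.8·C + 32 = 2·C.
(-0.2)·C = -32  ⇒  C = 160.0.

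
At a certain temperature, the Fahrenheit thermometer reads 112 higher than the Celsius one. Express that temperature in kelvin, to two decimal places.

Let x be the Celsius reading; then the Fahrenheit reading is 1.8·x + 32.
(1.8·x + 32) - x = 112  ⇒  (0.8)·x = 80  ⇒  x = 100.0000°C.
In kelvin: 100.0000 + 273.15 = 373.15 K.

373.15 K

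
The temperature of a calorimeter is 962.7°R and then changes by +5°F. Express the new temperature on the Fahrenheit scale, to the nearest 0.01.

508.03°F

Initial temperature in Celsius: (962.7 - 491.67) × 5/9 = 261.6833°C.
The 5°F change is an interval, so only the factor 5/9 applies: +5 × 5/9 = +2.7778°C.
Final Celsius temperature: 261.6833 + 2.7778 = 264.4611°C.
In Fahrenheit: 264.4611 × 1.8 + 32 = 508.03°F.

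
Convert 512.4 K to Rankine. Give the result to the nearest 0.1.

In Celsius: 512.4 - 273.15 = 239.2500°C.
In Rankine: 239.2500 × 1.8 + 491.67 = 922.3°R.

922.3°R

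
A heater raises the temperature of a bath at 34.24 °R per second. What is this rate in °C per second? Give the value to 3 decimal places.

19.022 °C/second

The quantity depends on a temperature interval, so only the ratio of degree sizes applies; the offset between the scales is irrelevant.
A change of 1°R is a change of 5/9°C, so 34.24 × 5/9 = 19.022.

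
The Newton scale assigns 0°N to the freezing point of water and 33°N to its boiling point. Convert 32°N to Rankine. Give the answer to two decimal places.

Linear interpolation between the fixed points: C = (32 - 0) × 100 / (33 - 0) = 96.9697°C.
Then 96.9697 × 1.8 + 491.67 = 666.22°R.

666.22°R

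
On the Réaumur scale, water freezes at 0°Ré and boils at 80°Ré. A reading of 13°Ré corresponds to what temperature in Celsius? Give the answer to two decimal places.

Linear interpolation between the fixed points: C = (13 - 0) × 100 / (80 - 0) = 16.2500°C.

16.25°C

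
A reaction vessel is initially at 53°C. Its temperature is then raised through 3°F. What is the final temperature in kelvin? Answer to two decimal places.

327.82 K

The 3°F change is an interval, so only the factor 5/9 applies: +3 × 5/9 = +1.6667°C.
Final Celsius temperature: 53.0000 + 1.6667 = 54.6667°C.
In kelvin: 54.6667 + 273.15 = 327.82 K.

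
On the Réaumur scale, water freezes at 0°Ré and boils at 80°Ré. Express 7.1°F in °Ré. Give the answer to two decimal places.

-11.07°Ré

First in Celsius: (7.1 - 32) × 5/9 = -13.8333°C.
Linearly onto the Réaumur scale: 0 + (-13.8333 / 100) × (80 - 0) = -11.07°Ré.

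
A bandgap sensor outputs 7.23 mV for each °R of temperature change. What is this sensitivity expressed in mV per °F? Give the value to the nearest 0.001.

7.230 mV per °F

Since only a temperature interval is involved, the additive offset between the scales drops out.
A change of 1°F is a change of 1°R, so per °F the value is 7.23 × 1 = 7.230.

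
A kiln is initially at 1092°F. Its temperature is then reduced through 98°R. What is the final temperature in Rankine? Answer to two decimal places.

Initial temperature in Celsius: (1092 - 32) × 5/9 = 588.8889°C.
The 98°R change is an interval, so only the factor 5/9 applies: -98 × 5/9 = -54.4444°C.
Final Celsius temperature: 588.8889 - 54.4444 = 534.4444°C.
In Rankine: 534.4444 × 1.8 + 491.67 = 1453.67°R.

1453.67°R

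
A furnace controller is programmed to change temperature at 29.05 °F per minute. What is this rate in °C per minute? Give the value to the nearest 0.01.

16.14 °C/minute

The quantity depends on a temperature interval, so only the ratio of degree sizes applies; the offset between the scales is irrelevant.
A change of 1°F is a change of 5/9°C, so 29.05 × 5/9 = 16.14.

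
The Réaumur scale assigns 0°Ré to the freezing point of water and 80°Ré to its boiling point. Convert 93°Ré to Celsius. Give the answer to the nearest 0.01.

116.25°C

Linear interpolation between the fixed points: C = (93 - 0) × 100 / (80 - 0) = 116.2500°C.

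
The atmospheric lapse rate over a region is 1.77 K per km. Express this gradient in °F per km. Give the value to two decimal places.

3.19 °F/km

The quantity depends on a temperature interval, so only the ratio of degree sizes applies; the offset between the scales is irrelevant.
A change of 1 K is a change of 1.8°F, so 1.77 × 1.8 = 3.19.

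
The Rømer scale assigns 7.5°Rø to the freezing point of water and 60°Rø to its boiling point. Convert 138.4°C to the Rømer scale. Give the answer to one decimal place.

80.2°Rø

Linearly onto the Rømer scale: 7.5 + (138.4000 / 100) × (60 - 7.5) = 80.2°Rø.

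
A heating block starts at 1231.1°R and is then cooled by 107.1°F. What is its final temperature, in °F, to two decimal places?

Initial temperature in Celsius: (1231.1 - 491.67) × 5/9 = 410.7944°C.
The 107.1°F change is an interval, so only the factor 5/9 applies: -107.1 × 5/9 = -59.5000°C.
Final Celsius temperature: 410.7944 - 59.5000 = 351.2944°C.
In Fahrenheit: 351.2944 × 1.8 + 32 = 664.33°F.

664.33°F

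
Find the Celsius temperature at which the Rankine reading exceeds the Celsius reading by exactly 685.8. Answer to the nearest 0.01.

Let C be the Celsius reading. The Rankine reading is R = 1.8·C + 491.67.
Require R - C = 685.8: (0.8)·C + 491.67 = 685.8.
C = (685.8 - 491.67) / (0.8) = 242.66.

242.66°C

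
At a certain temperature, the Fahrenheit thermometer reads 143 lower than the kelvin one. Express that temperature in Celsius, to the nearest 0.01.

122.69°C

Let x be the kelvin reading; then the Fahrenheit reading is 1.8·x - 459.67.
(1.8·x - 459.67) - x = -143  ⇒  (0.8)·x = 316.67  ⇒  x = 395.8375 K.
In Celsius: 395.8375 - 273.15 = 122.69°C.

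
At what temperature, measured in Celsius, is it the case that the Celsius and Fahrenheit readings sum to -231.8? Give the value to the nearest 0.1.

-94.2°C

Let C be the Celsius reading. The Fahrenheit reading is F = 1.8·C + 32.
Require C + F = -231.8: (2.8)·C + 32 = -231.8.
C = (-231.8 - 32) / (2.8) = -94.2.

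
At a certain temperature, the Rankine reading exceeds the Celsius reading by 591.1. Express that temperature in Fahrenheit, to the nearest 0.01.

Let x be the Celsius reading; then the Rankine reading is 1.8·x + 491.67.
(1.8·x + 491.67) - x = 591.1  ⇒  (0.8)·x = 99.43  ⇒  x = 124.2875°C.
In Fahrenheit: 124.2875 × 1.8 + 32 = 255.72°F.

255.72°F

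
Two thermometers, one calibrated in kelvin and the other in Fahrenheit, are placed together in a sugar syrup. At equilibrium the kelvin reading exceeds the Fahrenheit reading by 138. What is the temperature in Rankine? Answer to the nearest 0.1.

723.8°R

Let x be the kelvin reading; then the Fahrenheit reading is 1.8·x - 459.67.
(1.8·x - 459.67) - x = -138  ⇒  (0.8)·x = 321.67  ⇒  x = 402.0875 K.
In Celsius: 402.0875 - 273.15 = 128.9375°C.
In Rankine: 128.9375 × 1.8 + 491.67 = 723.8°R.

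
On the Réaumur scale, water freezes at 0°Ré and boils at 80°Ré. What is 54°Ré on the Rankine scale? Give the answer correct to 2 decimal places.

Linear interpolation between the fixed points: C = (54 - 0) × 100 / (80 - 0) = 67.5000°C.
Then 67.5000 × 1.8 + 491.67 = 613.17°R.

613.17°R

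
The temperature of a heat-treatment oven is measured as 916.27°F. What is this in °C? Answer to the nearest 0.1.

491.3°C

In Celsius: (916.27 - 32) × 5/9 = 491.2611°C.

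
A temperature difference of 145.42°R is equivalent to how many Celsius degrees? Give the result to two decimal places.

An interval of 1°R corresponds to 5/9°C.
145.42 × 5/9 = 80.79.

80.79°C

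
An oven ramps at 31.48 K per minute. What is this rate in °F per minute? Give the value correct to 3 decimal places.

56.664 °F/minute

Since only a temperature interval is involved, the additive offset between the scales drops out.
A change of 1 K is a change of 1.8°F, so 31.48 × 1.8 = 56.664.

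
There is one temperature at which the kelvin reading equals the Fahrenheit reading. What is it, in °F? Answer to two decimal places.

Let F be the Fahrenheit reading. The kelvin reading is K = 5/9·F + 255.372.
Set K = F: 5/9·F + 255.372 = F.
(-4/9)·F = -255.372  ⇒  F = 574.59.

574.59°F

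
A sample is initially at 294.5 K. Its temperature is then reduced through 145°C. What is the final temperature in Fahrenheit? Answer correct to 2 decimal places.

Initial temperature in Celsius: 294.5 - 273.15 = 21.3500°C.
Final Celsius temperature: 21.3500 - 145.0000 = -123.6500°C.
In Fahrenheit: -123.6500 × 1.8 + 32 = -190.57°F.

-190.57°F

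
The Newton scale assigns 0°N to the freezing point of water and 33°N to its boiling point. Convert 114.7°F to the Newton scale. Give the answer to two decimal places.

15.16°N

First in Celsius: (114.7 - 32) × 5/9 = 45.9444°C.
Linearly onto the Newton scale: 0 + (45.9444 / 100) × (33 - 0) = 15.16°N.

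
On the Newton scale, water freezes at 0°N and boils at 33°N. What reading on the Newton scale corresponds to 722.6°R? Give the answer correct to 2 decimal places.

First in Celsius: (722.6 - 491.67) × 5/9 = 128.2944°C.
Linearly onto the Newton scale: 0 + (128.2944 / 100) × (33 - 0) = 42.34°N.

42.34°N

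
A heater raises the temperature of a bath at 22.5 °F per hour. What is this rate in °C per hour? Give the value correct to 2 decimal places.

The quantity depends on a temperature interval, so only the ratio of degree sizes applies; the offset between the scales is irrelevant.
A change of 1°F is a change of 5/9°C, so 22.5 × 5/9 = 12.50.

12.50 °C/hour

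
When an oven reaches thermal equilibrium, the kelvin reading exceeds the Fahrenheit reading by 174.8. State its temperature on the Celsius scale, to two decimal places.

Let x be the Fahrenheit reading; then the kelvin reading is 5/9·x + 255.372.
(5/9·x + 255.372) - x = 174.8  ⇒  (-4/9)·x = -80.5722  ⇒  x = 181.2875°F.
In Celsius: (181.2875 - 32) × 5/9 = 82.94°C.

82.94°C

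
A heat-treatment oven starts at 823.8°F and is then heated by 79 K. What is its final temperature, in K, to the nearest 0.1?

792.0 K

Initial temperature in Celsius: (823.8 - 32) × 5/9 = 439.8889°C.
The 79 K change is an interval; Kelvin and Celsius degrees are the same size, so ΔC = +79°C.
Final Celsius temperature: 439.8889 + 79.0000 = 518.8889°C.
In kelvin: 518.8889 + 273.15 = 792.0 K.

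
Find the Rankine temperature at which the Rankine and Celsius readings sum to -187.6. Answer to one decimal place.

Let R be the Rankine reading. The Celsius reading is C = 5/9·R - 273.15.
Require R + C = -187.6: (14/9)·R - 273.15 = -187.6.
R = (-187.6 + 273.15) / (14/9) = 55.0.

55.0°R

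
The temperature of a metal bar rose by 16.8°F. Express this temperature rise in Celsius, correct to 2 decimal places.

An interval of 1°F corresponds to 5/9°C.
16.8 × 5/9 = 9.33.

9.33°C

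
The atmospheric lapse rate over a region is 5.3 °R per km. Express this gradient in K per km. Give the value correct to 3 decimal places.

2.944 K/km

Since only a temperature interval is involved, the additive offset between the scales drops out.
A change of 1°R is a change of 5/9 K, so 5.3 × 5/9 = 2.944.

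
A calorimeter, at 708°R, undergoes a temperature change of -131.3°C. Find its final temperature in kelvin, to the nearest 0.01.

262.03 K

Initial temperature in Celsius: (708 - 491.67) × 5/9 = 120.1833°C.
Final Celsius temperature: 120.1833 - 131.3000 = -11.1167°C.
In kelvin: -11.1167 + 273.15 = 262.03 K.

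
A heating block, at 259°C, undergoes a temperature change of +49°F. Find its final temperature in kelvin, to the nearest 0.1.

The 49°F change is an interval, so only the factor 5/9 applies: +49 × 5/9 = +27.2222°C.
Final Celsius temperature: 259.0000 + 27.2222 = 286.2222°C.
In kelvin: 286.2222 + 273.15 = 559.4 K.

559.4 K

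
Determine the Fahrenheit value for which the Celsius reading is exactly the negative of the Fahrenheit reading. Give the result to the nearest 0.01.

11.43°F

Let F be the Fahrenheit reading. The Celsius reading is C = 5/9·F - 17.7778.
Require C = -1·F: 5/9·F - 17.7778 = -1·F.
(14/9)·F = 17.7778  ⇒  F = 11.43.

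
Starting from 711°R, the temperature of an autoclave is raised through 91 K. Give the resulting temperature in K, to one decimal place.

486.0 K

Initial temperature in Celsius: (711 - 491.67) × 5/9 = 121.8500°C.
The 91 K change is an interval; Kelvin and Celsius degrees are the same size, so ΔC = +91°C.
Final Celsius temperature: 121.8500 + 91.0000 = 212.8500°C.
In kelvin: 212.8500 + 273.15 = 486.0 K.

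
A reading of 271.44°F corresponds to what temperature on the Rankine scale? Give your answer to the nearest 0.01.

In Celsius: (271.44 - 32) × 5/9 = 133.0222°C.
In Rankine: 133.0222 × 1.8 + 491.67 = 731.11°R.

731.11°R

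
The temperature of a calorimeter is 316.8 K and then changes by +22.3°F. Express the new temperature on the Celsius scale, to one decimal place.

56.0°C

Initial temperature in Celsius: 316.8 - 273.15 = 43.6500°C.
The 22.3°F change is an interval, so only the factor 5/9 applies: +22.3 × 5/9 = +12.3889°C.
Final Celsius temperature: 43.6500 + 12.3889 = 56.0389°C.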